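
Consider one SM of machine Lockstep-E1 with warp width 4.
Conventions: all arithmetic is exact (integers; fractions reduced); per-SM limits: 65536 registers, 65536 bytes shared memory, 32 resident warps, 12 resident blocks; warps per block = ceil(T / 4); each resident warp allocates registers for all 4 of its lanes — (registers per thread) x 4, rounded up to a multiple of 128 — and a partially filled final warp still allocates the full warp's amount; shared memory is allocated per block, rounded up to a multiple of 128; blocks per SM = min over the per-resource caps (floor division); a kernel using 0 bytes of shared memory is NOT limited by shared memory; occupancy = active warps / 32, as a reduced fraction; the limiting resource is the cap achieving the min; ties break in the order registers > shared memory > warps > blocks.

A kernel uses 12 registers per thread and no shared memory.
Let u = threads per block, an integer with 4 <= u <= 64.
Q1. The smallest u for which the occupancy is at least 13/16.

Answer: u = 9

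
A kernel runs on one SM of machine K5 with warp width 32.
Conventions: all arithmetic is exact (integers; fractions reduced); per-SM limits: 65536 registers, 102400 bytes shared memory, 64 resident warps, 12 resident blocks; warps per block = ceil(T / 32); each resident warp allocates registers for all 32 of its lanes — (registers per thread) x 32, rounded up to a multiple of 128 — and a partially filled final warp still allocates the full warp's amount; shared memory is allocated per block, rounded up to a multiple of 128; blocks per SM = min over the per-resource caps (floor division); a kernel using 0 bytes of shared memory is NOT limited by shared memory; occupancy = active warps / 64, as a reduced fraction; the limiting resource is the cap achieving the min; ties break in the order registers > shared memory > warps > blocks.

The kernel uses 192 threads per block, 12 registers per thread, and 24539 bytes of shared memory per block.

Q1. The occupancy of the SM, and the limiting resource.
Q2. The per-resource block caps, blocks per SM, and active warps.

Answer: occupancy 3/8, limited by shared memory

registers: 28 blocks
shared memory: 4 blocks
warps: 10 blocks
blocks: 12 blocks

Answer: 4 blocks, 24 active warps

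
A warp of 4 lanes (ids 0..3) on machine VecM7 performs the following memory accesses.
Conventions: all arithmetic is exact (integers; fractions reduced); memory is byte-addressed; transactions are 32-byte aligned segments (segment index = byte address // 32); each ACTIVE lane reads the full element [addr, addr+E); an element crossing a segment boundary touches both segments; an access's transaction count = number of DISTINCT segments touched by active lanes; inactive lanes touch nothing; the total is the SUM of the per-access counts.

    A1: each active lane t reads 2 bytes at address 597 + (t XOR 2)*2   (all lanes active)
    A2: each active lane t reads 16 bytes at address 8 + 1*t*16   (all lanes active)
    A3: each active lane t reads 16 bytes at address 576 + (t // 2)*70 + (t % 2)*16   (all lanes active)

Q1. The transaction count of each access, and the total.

A1: 1 transaction
A2: 3 transactions
A3: 3 transactions

Answer: 1,3,3; total 7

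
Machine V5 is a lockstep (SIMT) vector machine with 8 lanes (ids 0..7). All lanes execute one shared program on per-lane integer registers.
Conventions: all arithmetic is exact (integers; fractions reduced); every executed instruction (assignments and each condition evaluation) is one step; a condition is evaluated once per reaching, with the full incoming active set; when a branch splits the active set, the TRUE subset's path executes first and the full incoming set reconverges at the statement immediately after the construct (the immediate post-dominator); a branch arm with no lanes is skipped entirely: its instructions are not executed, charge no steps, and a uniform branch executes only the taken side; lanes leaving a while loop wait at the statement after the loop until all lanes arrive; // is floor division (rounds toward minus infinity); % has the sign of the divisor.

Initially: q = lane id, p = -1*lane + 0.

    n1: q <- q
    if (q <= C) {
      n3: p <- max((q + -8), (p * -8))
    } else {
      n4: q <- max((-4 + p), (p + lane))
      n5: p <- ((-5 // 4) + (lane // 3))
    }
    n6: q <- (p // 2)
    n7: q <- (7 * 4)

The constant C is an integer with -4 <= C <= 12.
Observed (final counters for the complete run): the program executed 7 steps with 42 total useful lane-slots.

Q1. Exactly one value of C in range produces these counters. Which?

Answer: C = 5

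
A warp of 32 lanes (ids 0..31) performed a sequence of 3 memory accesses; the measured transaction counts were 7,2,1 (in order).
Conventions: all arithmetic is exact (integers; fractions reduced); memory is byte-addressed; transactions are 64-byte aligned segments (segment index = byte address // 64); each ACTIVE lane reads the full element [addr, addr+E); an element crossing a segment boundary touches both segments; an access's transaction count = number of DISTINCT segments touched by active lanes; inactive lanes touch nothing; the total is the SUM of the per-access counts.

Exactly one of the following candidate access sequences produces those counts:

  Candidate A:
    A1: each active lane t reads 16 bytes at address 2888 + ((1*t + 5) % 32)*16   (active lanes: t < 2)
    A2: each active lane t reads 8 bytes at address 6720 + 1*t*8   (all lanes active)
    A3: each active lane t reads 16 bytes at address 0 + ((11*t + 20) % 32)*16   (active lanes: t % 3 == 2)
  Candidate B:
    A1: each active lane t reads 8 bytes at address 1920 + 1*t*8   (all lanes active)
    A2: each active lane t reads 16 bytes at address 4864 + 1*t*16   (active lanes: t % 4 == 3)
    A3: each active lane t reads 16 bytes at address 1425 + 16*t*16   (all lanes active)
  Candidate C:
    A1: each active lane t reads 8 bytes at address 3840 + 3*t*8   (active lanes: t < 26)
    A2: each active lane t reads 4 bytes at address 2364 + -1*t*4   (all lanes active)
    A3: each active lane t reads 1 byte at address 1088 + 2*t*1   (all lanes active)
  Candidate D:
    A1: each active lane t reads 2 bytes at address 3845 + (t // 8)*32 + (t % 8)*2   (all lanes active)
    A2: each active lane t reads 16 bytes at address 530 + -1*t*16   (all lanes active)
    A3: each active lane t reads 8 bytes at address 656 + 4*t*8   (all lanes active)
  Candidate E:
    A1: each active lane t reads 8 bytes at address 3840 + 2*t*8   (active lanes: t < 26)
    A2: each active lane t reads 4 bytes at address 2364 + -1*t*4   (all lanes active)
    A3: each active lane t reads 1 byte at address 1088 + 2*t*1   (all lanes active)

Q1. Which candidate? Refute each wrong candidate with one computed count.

A: A1 gives 1 transaction, not 7
B: A1 gives 4 transactions, not 7
C: A1 gives 10 transactions, not 7
D: A1 gives 2 transactions, not 7
E: all counts match (7,2,1)

Answer: E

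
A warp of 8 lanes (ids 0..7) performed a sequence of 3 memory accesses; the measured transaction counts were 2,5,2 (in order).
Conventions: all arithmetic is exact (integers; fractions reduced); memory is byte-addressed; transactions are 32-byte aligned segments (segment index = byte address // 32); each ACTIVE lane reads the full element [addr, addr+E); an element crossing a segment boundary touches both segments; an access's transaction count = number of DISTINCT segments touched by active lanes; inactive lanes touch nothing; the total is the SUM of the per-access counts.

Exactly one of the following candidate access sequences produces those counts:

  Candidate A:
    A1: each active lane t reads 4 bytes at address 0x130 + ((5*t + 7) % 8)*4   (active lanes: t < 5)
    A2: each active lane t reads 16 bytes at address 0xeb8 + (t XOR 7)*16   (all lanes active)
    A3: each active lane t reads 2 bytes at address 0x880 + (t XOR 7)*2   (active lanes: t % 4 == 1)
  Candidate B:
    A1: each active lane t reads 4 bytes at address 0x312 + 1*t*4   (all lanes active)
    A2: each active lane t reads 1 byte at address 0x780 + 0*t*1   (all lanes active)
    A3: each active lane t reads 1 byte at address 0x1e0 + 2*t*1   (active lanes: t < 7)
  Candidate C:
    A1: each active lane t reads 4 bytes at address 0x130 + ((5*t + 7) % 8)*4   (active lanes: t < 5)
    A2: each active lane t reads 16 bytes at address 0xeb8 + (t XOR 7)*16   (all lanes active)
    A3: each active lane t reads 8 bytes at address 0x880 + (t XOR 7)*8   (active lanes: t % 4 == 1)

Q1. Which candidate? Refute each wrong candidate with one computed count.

A: A3 gives 1 transaction, not 2
B: A2 gives 1 transaction, not 5
C: all counts match (2,5,2)

Answer: C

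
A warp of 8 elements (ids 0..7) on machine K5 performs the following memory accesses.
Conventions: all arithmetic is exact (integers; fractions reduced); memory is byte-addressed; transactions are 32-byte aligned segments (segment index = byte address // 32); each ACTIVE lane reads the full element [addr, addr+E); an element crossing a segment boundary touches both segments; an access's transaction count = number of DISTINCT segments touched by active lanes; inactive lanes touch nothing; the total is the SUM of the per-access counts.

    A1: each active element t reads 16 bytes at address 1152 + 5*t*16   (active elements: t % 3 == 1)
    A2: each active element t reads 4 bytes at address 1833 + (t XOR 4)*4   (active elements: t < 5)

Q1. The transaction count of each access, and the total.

A1: 3 transactions
A2: 2 transactions

Answer: 3,2; total 5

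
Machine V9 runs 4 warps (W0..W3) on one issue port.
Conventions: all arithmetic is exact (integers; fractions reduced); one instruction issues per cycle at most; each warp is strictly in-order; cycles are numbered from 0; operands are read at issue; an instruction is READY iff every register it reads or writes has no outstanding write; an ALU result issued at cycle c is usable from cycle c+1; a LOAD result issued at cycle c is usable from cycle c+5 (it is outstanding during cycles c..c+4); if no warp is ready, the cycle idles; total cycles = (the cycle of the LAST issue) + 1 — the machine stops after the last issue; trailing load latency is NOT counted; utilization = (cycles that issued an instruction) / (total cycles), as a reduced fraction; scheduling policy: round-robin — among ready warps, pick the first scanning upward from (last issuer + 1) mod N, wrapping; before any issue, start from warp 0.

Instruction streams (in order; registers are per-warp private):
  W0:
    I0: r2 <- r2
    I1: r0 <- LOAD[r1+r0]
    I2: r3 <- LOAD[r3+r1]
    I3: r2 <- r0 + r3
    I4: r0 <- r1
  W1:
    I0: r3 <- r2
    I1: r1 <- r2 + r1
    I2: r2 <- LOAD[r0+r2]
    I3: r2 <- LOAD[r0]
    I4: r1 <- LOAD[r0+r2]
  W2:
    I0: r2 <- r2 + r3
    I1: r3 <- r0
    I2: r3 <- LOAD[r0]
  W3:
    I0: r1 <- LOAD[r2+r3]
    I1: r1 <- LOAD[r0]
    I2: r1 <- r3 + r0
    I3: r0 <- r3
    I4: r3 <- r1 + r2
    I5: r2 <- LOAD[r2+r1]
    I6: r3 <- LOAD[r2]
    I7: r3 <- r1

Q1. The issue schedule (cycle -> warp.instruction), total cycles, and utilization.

cycle 0: W0.I0
cycle 1: W1.I0
cycle 2: W2.I0
cycle 3: W3.I0
cycle 4: W0.I1
cycle 5: W1.I1
cycle 6: W2.I1
cycle 7: W0.I2
cycle 8: W1.I2
cycle 9: W2.I2
cycle 10: W3.I1
cycle 11: idle
cycle 12: W0.I3
cycle 13: W1.I3
cycle 14: W0.I4
cycle 15: W3.I2
cycle 16: W3.I3
cycle 17: W3.I4
cycle 18: W1.I4
cycle 19: W3.I5
cycle 20: idle
cycle 21: idle
cycle 22: idle
cycle 23: idle
cycle 24: W3.I6
cycle 25: idle
cycle 26: idle
cycle 27: idle
cycle 28: idle
cycle 29: W3.I7

Answer: 30 cycles, utilization 7/10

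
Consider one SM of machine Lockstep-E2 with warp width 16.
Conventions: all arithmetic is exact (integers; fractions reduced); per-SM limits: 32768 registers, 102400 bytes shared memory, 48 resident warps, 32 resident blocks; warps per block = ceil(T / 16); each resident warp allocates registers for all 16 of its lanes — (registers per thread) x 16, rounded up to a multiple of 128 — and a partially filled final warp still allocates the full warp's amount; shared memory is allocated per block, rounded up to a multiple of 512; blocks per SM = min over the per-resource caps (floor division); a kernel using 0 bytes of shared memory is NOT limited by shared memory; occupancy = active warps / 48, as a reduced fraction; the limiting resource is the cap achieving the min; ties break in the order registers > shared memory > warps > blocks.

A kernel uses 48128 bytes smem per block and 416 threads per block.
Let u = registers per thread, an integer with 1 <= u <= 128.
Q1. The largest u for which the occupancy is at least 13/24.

Answer: u = 72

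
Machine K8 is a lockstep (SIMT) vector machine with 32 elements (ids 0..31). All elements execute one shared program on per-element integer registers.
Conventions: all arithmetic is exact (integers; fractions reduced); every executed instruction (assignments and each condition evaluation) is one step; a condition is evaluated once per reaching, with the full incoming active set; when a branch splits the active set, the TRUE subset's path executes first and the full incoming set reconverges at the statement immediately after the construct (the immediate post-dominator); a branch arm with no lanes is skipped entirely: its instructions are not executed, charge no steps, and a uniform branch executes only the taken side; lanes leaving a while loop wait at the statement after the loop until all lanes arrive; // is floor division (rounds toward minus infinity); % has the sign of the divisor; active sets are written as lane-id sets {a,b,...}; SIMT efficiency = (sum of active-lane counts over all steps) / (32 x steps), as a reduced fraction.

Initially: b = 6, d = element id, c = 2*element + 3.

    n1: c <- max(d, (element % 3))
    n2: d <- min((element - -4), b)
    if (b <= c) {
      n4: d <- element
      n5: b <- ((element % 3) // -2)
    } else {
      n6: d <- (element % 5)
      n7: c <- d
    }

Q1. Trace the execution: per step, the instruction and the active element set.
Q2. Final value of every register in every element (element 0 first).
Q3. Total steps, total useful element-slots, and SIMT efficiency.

step 0: c <- max(d, (element % 3))   {0,1,2,3,4,5,6,7,8,9,10,11,12,13,14,15,16,17,18,19,20,21,22,23,24,25,26,27,28,29,30,31}
step 1: d <- min((element - -4), b)  {0,1,2,3,4,5,6,7,8,9,10,11,12,13,14,15,16,17,18,19,20,21,22,23,24,25,26,27,28,29,30,31}
step 2: eval (b <= c)                {0,1,2,3,4,5,6,7,8,9,10,11,12,13,14,15,16,17,18,19,20,21,22,23,24,25,26,27,28,29,30,31}
step 3: d <- element                 {6,7,8,9,10,11,12,13,14,15,16,17,18,19,20,21,22,23,24,25,26,27,28,29,30,31}
step 4: b <- ((element % 3) // -2)   {6,7,8,9,10,11,12,13,14,15,16,17,18,19,20,21,22,23,24,25,26,27,28,29,30,31}
step 5: d <- (element % 5)           {0,1,2,3,4,5}
step 6: c <- d                       {0,1,2,3,4,5}

Answer: 7 steps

b: 6,6,6,6,6,6,0,-1,-1,0,-1,-1,0,-1,-1,0,-1,-1,0,-1,-1,0,-1,-1,0,-1,-1,0,-1,-1,0,-1
d: 0,1,2,3,4,0,6,7,8,9,10,11,12,13,14,15,16,17,18,19,20,21,22,23,24,25,26,27,28,29,30,31
c: 0,1,2,3,4,0,6,7,8,9,10,11,12,13,14,15,16,17,18,19,20,21,22,23,24,25,26,27,28,29,30,31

steps = 7; useful = 160; efficiency = 160/224 = 5/7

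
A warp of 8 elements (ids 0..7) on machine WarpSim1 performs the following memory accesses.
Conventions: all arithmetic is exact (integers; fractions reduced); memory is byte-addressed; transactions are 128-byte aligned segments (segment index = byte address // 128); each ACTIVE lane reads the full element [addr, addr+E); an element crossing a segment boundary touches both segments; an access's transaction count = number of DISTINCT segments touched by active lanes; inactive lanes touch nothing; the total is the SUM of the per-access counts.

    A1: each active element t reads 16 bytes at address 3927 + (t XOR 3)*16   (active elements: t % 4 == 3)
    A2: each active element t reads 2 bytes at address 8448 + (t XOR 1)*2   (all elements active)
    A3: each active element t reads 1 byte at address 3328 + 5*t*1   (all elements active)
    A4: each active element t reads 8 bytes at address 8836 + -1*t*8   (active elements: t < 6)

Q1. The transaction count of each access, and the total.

A1: 2 transactions
A2: 1 transaction
A3: 1 transaction
A4: 2 transactions

Answer: 2,1,1,2; total 6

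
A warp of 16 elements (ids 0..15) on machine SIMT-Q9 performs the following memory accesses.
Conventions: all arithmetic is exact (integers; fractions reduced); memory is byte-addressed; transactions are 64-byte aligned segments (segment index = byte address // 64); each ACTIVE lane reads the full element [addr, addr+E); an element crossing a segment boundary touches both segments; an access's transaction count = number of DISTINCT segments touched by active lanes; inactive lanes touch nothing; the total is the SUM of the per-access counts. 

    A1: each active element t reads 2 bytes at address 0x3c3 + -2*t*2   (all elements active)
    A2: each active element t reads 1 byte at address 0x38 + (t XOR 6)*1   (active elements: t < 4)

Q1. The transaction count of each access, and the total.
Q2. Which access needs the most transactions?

A1: 2 transactions
A2: 1 transaction

Answer: 2,1; total 3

Answer: A1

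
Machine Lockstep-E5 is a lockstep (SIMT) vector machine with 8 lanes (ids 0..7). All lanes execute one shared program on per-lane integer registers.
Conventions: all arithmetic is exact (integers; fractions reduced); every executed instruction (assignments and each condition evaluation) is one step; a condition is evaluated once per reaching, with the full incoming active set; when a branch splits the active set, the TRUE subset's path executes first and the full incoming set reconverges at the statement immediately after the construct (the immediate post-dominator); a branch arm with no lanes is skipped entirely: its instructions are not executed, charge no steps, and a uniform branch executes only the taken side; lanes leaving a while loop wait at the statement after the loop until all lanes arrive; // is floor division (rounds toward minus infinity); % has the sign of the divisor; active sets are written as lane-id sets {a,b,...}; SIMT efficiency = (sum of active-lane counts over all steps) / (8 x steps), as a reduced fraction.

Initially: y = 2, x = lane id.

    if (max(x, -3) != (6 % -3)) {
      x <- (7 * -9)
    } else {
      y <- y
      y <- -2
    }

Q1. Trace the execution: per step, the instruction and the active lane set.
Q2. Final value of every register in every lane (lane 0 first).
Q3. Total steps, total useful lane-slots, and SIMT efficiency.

step 0: eval (max(x, -3) != (6 % -3)) {0,1,2,3,4,5,6,7}
step 1: x <- (7 * -9)                {1,2,3,4,5,6,7}
step 2: y <- y                       {0}
step 3: y <- -2                      {0}

Answer: 4 steps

y: -2,2,2,2,2,2,2,2
x: 0,-63,-63,-63,-63,-63,-63,-63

steps = 4; useful = 17; efficiency = 17/32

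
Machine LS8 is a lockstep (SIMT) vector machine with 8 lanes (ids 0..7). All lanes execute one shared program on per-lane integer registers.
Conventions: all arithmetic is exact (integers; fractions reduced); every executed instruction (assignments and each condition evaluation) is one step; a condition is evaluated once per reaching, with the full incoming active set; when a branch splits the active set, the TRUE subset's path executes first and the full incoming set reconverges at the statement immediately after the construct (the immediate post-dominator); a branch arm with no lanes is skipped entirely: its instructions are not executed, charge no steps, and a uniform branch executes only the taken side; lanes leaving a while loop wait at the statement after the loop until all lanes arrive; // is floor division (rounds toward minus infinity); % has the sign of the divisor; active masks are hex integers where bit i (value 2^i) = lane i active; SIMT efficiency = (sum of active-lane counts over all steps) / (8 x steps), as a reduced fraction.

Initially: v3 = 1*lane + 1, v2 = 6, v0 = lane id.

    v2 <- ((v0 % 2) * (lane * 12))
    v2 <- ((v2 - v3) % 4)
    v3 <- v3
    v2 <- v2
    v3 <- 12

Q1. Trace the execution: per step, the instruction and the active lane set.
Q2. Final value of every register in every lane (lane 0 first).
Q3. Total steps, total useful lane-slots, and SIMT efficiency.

step 0: v2 <- ((v0 % 2) * (lane * 12)) 0xff
step 1: v2 <- ((v2 - v3) % 4)        0xff
step 2: v3 <- v3                     0xff
step 3: v2 <- v2                     0xff
step 4: v3 <- 12                     0xff

Answer: 5 steps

v3: 12,12,12,12,12,12,12,12
v2: 3,2,1,0,3,2,1,0
v0: 0,1,2,3,4,5,6,7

steps = 5; useful = 40; efficiency = 40/40 = 1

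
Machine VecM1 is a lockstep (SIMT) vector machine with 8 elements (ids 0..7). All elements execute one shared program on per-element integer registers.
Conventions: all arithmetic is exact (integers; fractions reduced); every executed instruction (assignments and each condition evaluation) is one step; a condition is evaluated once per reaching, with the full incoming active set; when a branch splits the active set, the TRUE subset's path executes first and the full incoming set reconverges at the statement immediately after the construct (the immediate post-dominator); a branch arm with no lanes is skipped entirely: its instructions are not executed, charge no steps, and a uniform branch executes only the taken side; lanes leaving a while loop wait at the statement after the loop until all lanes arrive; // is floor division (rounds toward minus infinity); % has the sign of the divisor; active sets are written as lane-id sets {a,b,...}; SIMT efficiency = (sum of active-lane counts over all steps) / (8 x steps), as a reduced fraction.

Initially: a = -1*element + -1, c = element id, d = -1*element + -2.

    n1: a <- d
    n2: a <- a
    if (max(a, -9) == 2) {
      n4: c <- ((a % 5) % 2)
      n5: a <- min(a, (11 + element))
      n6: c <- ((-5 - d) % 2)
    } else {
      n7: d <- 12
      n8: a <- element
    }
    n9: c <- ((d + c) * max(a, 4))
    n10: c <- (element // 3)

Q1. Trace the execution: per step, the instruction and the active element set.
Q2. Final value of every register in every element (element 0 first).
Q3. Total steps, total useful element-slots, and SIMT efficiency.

step 0: a <- d                       {0,1,2,3,4,5,6,7}
step 1: a <- a                       {0,1,2,3,4,5,6,7}
step 2: eval (max(a, -9) == 2)       {0,1,2,3,4,5,6,7}
step 3: d <- 12                      {0,1,2,3,4,5,6,7}
step 4: a <- element                 {0,1,2,3,4,5,6,7}
step 5: c <- ((d + c) * max(a, 4))   {0,1,2,3,4,5,6,7}
step 6: c <- (element // 3)          {0,1,2,3,4,5,6,7}

Answer: 7 steps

a: 0,1,2,3,4,5,6,7
c: 0,0,0,1,1,1,2,2
d: 12,12,12,12,12,12,12,12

steps = 7; useful = 56; efficiency = 56/56 = 1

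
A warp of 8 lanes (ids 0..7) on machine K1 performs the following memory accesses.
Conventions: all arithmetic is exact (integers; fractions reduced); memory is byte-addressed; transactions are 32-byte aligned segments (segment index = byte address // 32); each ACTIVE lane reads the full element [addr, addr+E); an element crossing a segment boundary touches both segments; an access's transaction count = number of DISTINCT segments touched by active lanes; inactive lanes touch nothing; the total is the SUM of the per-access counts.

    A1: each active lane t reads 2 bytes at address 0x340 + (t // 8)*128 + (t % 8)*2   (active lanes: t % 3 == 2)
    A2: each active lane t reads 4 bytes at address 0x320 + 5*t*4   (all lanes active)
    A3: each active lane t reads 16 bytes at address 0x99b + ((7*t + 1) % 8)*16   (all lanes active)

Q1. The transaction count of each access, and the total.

A1: 1 transaction
A2: 5 transactions
A3: 5 transactions

Answer: 1,5,5; total 11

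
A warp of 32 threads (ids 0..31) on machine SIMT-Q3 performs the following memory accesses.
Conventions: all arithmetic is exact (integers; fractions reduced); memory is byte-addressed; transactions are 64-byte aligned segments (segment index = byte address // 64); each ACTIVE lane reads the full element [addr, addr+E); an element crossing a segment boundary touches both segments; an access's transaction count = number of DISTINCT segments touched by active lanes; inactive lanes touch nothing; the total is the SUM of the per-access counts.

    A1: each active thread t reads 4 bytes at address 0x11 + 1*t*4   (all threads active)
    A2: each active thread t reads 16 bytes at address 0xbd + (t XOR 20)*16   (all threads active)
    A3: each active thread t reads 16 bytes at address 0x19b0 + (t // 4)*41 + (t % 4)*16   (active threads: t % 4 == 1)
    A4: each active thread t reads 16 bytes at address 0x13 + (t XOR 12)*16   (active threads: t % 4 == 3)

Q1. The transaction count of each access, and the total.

A1: 3 transactions
A2: 9 transactions
A3: 5 transactions
A4: 8 transactions

Answer: 3,9,5,8; total 25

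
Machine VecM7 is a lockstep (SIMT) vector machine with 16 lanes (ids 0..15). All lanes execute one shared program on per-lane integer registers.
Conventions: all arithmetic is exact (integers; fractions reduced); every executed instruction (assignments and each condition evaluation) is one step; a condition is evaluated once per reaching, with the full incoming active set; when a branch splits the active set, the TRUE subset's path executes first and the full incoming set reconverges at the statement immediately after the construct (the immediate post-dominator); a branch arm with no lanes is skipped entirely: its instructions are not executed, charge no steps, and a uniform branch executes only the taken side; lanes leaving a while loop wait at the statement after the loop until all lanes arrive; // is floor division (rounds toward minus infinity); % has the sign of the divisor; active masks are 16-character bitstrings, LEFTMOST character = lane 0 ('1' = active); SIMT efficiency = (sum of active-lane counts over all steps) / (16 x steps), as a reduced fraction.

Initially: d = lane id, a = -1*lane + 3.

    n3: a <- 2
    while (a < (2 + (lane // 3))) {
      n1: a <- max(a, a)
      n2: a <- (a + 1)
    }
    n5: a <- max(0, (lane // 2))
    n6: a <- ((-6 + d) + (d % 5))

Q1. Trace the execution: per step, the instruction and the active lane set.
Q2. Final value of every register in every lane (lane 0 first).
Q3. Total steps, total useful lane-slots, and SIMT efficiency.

step 0: a <- 2                       1111111111111111
step 1: eval (a < (2 + (lane // 3))) 1111111111111111
step 2: a <- max(a, a)               0001111111111111
step 3: a <- (a + 1)                 0001111111111111
step 4: eval (a < (2 + (lane // 3))) 0001111111111111
step 5: a <- max(a, a)               0000001111111111
step 6: a <- (a + 1)                 0000001111111111
step 7: eval (a < (2 + (lane // 3))) 0000001111111111
step 8: a <- max(a, a)               0000000001111111
step 9: a <- (a + 1)                 0000000001111111
step 10: eval (a < (2 + (lane // 3))) 0000000001111111
step 11: a <- max(a, a)               0000000000001111
step 12: a <- (a + 1)                 0000000000001111
step 13: eval (a < (2 + (lane // 3))) 0000000000001111
step 14: a <- max(a, a)               0000000000000001
step 15: a <- (a + 1)                 0000000000000001
step 16: eval (a < (2 + (lane // 3))) 0000000000000001
step 17: a <- max(0, (lane // 2))     1111111111111111
step 18: a <- ((-6 + d) + (d % 5))    1111111111111111

Answer: 19 steps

d: 0,1,2,3,4,5,6,7,8,9,10,11,12,13,14,15
a: -6,-4,-2,0,2,-1,1,3,5,7,4,6,8,10,12,9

steps = 19; useful = 169; efficiency = 169/304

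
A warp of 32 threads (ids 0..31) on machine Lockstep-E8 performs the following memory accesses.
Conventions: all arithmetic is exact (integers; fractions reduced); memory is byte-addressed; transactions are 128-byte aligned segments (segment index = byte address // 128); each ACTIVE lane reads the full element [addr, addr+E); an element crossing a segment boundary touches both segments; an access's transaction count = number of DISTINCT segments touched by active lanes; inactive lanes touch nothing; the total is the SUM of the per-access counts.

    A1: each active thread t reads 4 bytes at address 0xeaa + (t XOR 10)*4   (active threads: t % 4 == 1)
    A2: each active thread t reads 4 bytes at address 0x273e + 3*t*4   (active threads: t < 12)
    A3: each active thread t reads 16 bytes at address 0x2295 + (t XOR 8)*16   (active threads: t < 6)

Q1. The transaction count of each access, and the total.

A1: 2 transactions
A2: 2 transactions
A3: 1 transaction

Answer: 2,2,1; total 5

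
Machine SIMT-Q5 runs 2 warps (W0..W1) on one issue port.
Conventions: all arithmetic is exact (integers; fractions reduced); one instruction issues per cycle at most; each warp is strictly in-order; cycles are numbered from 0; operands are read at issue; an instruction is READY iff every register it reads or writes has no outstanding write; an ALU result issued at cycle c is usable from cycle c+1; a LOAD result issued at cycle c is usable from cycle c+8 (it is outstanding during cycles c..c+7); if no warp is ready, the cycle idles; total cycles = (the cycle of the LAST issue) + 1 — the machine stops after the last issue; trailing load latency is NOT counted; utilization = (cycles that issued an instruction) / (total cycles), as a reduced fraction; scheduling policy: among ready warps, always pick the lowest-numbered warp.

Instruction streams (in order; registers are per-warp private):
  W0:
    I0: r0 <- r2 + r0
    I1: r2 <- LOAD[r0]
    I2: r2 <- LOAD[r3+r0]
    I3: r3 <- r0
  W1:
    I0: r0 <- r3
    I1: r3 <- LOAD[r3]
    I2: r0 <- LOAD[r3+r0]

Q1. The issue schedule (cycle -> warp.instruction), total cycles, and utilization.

cycle 0: W0.I0
cycle 1: W0.I1
cycle 2: W1.I0
cycle 3: W1.I1
cycle 4: idle
cycle 5: idle
cycle 6: idle
cycle 7: idle
cycle 8: idle
cycle 9: W0.I2
cycle 10: W0.I3
cycle 11: W1.I2

Answer: 12 cycles, utilization 7/12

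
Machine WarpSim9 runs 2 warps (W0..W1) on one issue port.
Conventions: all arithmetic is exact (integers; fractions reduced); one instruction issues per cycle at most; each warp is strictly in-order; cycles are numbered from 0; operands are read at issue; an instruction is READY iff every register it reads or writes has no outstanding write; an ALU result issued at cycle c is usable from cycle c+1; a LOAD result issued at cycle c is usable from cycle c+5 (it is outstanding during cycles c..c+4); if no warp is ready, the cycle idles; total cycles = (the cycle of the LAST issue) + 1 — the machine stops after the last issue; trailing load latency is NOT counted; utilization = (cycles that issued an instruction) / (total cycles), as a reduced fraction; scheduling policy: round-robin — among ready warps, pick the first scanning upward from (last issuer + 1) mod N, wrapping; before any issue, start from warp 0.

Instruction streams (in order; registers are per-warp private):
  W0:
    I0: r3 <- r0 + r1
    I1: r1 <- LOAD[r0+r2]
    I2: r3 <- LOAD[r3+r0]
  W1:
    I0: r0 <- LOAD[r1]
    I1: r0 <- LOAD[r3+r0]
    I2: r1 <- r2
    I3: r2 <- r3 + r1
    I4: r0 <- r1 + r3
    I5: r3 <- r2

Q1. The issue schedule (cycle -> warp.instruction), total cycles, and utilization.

cycle 0: W0.I0
cycle 1: W1.I0
cycle 2: W0.I1
cycle 3: W0.I2
cycle 4: idle
cycle 5: idle
cycle 6: W1.I1
cycle 7: W1.I2
cycle 8: W1.I3
cycle 9: idle
cycle 10: idle
cycle 11: W1.I4
cycle 12: W1.I5

Answer: 13 cycles, utilization 9/13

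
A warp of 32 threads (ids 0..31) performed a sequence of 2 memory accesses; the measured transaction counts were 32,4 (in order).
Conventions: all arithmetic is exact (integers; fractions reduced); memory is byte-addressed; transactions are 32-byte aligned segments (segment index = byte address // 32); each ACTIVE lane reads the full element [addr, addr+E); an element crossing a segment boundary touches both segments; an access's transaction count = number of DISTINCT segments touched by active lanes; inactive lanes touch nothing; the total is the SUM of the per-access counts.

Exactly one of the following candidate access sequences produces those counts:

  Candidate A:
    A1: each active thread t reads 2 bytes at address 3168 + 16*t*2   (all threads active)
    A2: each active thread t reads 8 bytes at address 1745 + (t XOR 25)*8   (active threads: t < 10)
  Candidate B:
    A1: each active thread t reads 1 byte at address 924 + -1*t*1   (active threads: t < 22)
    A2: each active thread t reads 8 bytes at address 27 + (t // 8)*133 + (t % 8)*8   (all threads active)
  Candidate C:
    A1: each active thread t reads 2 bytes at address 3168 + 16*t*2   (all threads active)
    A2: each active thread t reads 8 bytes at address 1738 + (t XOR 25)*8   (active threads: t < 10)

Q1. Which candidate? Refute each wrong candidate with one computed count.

A: A2 gives 5 transactions, not 4
B: A1 gives 1 transaction, not 32
C: all counts match (32,4)

Answer: C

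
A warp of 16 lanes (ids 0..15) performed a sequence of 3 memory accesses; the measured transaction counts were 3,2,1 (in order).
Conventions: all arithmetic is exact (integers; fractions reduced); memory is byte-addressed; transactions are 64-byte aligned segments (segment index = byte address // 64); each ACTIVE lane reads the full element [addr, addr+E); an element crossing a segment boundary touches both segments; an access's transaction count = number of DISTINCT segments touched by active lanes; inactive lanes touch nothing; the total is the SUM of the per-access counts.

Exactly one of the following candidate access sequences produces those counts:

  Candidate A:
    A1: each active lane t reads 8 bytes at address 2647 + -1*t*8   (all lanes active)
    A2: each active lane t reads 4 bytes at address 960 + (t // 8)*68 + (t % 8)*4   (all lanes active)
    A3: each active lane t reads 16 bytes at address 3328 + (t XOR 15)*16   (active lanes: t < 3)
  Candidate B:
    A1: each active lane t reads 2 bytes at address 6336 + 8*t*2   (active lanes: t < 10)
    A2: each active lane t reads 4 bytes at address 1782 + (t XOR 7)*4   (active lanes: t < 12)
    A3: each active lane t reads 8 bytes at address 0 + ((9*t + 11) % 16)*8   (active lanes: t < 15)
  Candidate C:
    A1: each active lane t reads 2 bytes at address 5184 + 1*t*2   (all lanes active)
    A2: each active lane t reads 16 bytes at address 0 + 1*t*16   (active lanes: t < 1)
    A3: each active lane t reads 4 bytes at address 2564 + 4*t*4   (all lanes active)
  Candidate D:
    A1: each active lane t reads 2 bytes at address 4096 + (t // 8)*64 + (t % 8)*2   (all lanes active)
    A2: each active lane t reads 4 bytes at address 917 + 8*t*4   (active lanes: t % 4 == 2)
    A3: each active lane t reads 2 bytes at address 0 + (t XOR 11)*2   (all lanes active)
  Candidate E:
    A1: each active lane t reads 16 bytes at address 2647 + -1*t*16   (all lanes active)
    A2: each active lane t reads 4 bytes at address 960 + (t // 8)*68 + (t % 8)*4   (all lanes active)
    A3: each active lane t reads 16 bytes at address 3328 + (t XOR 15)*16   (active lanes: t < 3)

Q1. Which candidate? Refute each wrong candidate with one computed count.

B: A3 gives 2 transactions, not 1
C: A1 gives 1 transaction, not 3
D: A1 gives 2 transactions, not 3
E: A1 gives 5 transactions, not 3
A: all counts match (3,2,1)

Answer: A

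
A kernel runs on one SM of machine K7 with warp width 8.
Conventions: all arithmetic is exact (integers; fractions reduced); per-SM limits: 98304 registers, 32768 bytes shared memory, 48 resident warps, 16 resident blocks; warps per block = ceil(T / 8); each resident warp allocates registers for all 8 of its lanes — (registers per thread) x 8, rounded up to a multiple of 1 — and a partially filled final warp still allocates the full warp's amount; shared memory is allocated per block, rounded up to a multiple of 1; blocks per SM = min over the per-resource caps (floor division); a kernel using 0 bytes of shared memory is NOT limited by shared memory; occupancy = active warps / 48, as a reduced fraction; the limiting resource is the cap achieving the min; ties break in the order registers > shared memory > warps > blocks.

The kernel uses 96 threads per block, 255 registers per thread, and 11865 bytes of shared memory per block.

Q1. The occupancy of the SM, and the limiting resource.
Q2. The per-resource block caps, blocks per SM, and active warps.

Answer: occupancy 1/2, limited by shared memory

registers: 4 blocks
shared memory: 2 blocks
warps: 4 blocks
blocks: 16 blocks

Answer: 2 blocks, 24 active warps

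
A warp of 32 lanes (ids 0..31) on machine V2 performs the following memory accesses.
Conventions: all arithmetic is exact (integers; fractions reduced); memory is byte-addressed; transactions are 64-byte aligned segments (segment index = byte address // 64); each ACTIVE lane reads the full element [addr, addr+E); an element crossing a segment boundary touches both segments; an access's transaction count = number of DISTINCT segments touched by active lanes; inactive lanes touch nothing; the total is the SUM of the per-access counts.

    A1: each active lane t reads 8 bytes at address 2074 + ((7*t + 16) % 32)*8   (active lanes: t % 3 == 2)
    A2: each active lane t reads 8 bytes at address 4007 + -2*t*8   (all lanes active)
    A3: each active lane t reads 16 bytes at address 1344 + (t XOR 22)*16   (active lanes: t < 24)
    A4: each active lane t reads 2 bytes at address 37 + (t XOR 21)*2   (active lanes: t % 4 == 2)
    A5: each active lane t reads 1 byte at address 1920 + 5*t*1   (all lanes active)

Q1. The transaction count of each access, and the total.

A1: 4 transactions
A2: 9 transactions
A3: 6 transactions
A4: 2 transactions
A5: 3 transactions

Answer: 4,9,6,2,3; total 24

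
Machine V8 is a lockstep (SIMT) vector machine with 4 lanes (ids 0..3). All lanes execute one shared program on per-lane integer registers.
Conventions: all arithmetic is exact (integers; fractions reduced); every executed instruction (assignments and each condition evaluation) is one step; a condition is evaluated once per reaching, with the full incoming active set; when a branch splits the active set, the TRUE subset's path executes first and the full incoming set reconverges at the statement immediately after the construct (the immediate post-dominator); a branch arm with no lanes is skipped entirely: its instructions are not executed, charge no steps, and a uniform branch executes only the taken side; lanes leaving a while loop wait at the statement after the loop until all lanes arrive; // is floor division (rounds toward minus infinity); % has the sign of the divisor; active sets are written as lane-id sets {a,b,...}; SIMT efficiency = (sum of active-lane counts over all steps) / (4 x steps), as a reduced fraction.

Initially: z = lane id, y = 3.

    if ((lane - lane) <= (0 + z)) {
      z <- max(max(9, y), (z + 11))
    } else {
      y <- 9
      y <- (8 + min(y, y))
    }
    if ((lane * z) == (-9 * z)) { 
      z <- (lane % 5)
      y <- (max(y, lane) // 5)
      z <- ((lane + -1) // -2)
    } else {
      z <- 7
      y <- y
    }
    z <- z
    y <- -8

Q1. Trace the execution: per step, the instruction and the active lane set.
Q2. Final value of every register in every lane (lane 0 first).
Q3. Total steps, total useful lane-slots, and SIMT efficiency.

step 0: eval ((lane - lane) <= (0 + z)) {0,1,2,3}
step 1: z <- max(max(9, y), (z + 11)) {0,1,2,3}
step 2: eval ((lane * z) == (-9 * z)) {0,1,2,3}
step 3: z <- 7                       {0,1,2,3}
step 4: y <- y                       {0,1,2,3}
step 5: z <- z                       {0,1,2,3}
step 6: y <- -8                      {0,1,2,3}

Answer: 7 steps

z: 7,7,7,7
y: -8,-8,-8,-8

steps = 7; useful = 28; efficiency = 28/28 = 1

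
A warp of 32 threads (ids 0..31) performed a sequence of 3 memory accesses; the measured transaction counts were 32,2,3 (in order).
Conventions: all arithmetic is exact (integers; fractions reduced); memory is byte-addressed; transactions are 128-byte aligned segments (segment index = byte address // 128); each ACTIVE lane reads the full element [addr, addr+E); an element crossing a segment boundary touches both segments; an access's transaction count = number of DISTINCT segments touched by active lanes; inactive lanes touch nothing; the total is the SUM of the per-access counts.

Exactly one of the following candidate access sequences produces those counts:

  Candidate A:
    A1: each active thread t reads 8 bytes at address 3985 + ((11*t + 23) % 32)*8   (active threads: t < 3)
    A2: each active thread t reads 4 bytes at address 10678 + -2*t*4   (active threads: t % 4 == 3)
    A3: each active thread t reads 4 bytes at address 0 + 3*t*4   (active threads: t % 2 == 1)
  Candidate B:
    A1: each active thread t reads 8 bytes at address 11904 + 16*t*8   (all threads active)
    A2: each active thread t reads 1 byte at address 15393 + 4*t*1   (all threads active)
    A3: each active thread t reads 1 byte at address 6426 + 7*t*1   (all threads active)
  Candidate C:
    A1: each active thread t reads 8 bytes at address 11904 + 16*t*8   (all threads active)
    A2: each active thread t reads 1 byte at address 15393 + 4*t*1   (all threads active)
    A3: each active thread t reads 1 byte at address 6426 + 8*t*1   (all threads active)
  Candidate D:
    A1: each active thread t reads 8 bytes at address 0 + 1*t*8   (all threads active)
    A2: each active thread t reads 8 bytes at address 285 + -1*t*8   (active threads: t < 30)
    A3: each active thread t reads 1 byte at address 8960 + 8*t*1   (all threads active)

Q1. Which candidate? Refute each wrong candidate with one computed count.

A: A1 gives 2 transactions, not 32
B: A3 gives 2 transactions, not 3
D: A1 gives 2 transactions, not 32
C: all counts match (32,2,3)

Answer: C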